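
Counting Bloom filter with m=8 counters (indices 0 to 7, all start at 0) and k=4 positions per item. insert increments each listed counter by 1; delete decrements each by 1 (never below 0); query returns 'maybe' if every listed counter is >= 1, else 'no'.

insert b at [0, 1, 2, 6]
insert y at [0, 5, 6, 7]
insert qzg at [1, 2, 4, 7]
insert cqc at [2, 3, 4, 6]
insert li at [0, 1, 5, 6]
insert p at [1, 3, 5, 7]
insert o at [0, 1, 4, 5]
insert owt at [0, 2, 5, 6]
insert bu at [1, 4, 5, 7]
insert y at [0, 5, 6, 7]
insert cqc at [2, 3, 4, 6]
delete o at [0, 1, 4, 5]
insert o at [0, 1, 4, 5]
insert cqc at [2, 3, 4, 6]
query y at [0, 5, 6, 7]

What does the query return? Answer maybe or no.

Answer: maybe

Derivation:
Step 1: insert b at [0, 1, 2, 6] -> counters=[1,1,1,0,0,0,1,0]
Step 2: insert y at [0, 5, 6, 7] -> counters=[2,1,1,0,0,1,2,1]
Step 3: insert qzg at [1, 2, 4, 7] -> counters=[2,2,2,0,1,1,2,2]
Step 4: insert cqc at [2, 3, 4, 6] -> counters=[2,2,3,1,2,1,3,2]
Step 5: insert li at [0, 1, 5, 6] -> counters=[3,3,3,1,2,2,4,2]
Step 6: insert p at [1, 3, 5, 7] -> counters=[3,4,3,2,2,3,4,3]
Step 7: insert o at [0, 1, 4, 5] -> counters=[4,5,3,2,3,4,4,3]
Step 8: insert owt at [0, 2, 5, 6] -> counters=[5,5,4,2,3,5,5,3]
Step 9: insert bu at [1, 4, 5, 7] -> counters=[5,6,4,2,4,6,5,4]
Step 10: insert y at [0, 5, 6, 7] -> counters=[6,6,4,2,4,7,6,5]
Step 11: insert cqc at [2, 3, 4, 6] -> counters=[6,6,5,3,5,7,7,5]
Step 12: delete o at [0, 1, 4, 5] -> counters=[5,5,5,3,4,6,7,5]
Step 13: insert o at [0, 1, 4, 5] -> counters=[6,6,5,3,5,7,7,5]
Step 14: insert cqc at [2, 3, 4, 6] -> counters=[6,6,6,4,6,7,8,5]
Query y: check counters[0]=6 counters[5]=7 counters[6]=8 counters[7]=5 -> maybe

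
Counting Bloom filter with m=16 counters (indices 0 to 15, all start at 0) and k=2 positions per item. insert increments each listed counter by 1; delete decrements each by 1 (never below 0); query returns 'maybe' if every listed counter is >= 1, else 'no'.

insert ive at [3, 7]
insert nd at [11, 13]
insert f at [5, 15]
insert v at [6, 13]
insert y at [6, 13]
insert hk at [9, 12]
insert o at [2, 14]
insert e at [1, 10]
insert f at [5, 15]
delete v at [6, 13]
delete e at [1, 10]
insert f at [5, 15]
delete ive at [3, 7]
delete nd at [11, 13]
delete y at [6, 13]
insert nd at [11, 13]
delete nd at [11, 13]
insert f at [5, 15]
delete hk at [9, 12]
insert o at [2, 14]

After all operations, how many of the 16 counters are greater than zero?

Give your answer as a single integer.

Step 1: insert ive at [3, 7] -> counters=[0,0,0,1,0,0,0,1,0,0,0,0,0,0,0,0]
Step 2: insert nd at [11, 13] -> counters=[0,0,0,1,0,0,0,1,0,0,0,1,0,1,0,0]
Step 3: insert f at [5, 15] -> counters=[0,0,0,1,0,1,0,1,0,0,0,1,0,1,0,1]
Step 4: insert v at [6, 13] -> counters=[0,0,0,1,0,1,1,1,0,0,0,1,0,2,0,1]
Step 5: insert y at [6, 13] -> counters=[0,0,0,1,0,1,2,1,0,0,0,1,0,3,0,1]
Step 6: insert hk at [9, 12] -> counters=[0,0,0,1,0,1,2,1,0,1,0,1,1,3,0,1]
Step 7: insert o at [2, 14] -> counters=[0,0,1,1,0,1,2,1,0,1,0,1,1,3,1,1]
Step 8: insert e at [1, 10] -> counters=[0,1,1,1,0,1,2,1,0,1,1,1,1,3,1,1]
Step 9: insert f at [5, 15] -> counters=[0,1,1,1,0,2,2,1,0,1,1,1,1,3,1,2]
Step 10: delete v at [6, 13] -> counters=[0,1,1,1,0,2,1,1,0,1,1,1,1,2,1,2]
Step 11: delete e at [1, 10] -> counters=[0,0,1,1,0,2,1,1,0,1,0,1,1,2,1,2]
Step 12: insert f at [5, 15] -> counters=[0,0,1,1,0,3,1,1,0,1,0,1,1,2,1,3]
Step 13: delete ive at [3, 7] -> counters=[0,0,1,0,0,3,1,0,0,1,0,1,1,2,1,3]
Step 14: delete nd at [11, 13] -> counters=[0,0,1,0,0,3,1,0,0,1,0,0,1,1,1,3]
Step 15: delete y at [6, 13] -> counters=[0,0,1,0,0,3,0,0,0,1,0,0,1,0,1,3]
Step 16: insert nd at [11, 13] -> counters=[0,0,1,0,0,3,0,0,0,1,0,1,1,1,1,3]
Step 17: delete nd at [11, 13] -> counters=[0,0,1,0,0,3,0,0,0,1,0,0,1,0,1,3]
Step 18: insert f at [5, 15] -> counters=[0,0,1,0,0,4,0,0,0,1,0,0,1,0,1,4]
Step 19: delete hk at [9, 12] -> counters=[0,0,1,0,0,4,0,0,0,0,0,0,0,0,1,4]
Step 20: insert o at [2, 14] -> counters=[0,0,2,0,0,4,0,0,0,0,0,0,0,0,2,4]
Final counters=[0,0,2,0,0,4,0,0,0,0,0,0,0,0,2,4] -> 4 nonzero

Answer: 4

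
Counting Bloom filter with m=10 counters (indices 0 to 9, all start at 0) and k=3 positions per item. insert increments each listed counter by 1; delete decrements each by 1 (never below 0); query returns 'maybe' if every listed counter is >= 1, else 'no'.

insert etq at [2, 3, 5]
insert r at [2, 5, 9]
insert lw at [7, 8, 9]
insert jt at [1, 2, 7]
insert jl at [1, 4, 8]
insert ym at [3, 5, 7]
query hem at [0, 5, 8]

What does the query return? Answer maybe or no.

Step 1: insert etq at [2, 3, 5] -> counters=[0,0,1,1,0,1,0,0,0,0]
Step 2: insert r at [2, 5, 9] -> counters=[0,0,2,1,0,2,0,0,0,1]
Step 3: insert lw at [7, 8, 9] -> counters=[0,0,2,1,0,2,0,1,1,2]
Step 4: insert jt at [1, 2, 7] -> counters=[0,1,3,1,0,2,0,2,1,2]
Step 5: insert jl at [1, 4, 8] -> counters=[0,2,3,1,1,2,0,2,2,2]
Step 6: insert ym at [3, 5, 7] -> counters=[0,2,3,2,1,3,0,3,2,2]
Query hem: check counters[0]=0 counters[5]=3 counters[8]=2 -> no

Answer: no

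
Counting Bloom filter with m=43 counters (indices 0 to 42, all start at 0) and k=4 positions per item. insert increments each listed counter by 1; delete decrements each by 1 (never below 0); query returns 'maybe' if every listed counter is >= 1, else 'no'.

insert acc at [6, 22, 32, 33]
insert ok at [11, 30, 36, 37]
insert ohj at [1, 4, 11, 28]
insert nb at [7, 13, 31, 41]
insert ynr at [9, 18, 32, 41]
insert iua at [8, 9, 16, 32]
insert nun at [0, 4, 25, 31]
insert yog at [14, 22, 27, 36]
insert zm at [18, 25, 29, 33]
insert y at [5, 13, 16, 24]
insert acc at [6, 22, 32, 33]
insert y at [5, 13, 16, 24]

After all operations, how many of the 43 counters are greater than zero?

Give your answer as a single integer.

Answer: 26

Derivation:
Step 1: insert acc at [6, 22, 32, 33] -> counters=[0,0,0,0,0,0,1,0,0,0,0,0,0,0,0,0,0,0,0,0,0,0,1,0,0,0,0,0,0,0,0,0,1,1,0,0,0,0,0,0,0,0,0]
Step 2: insert ok at [11, 30, 36, 37] -> counters=[0,0,0,0,0,0,1,0,0,0,0,1,0,0,0,0,0,0,0,0,0,0,1,0,0,0,0,0,0,0,1,0,1,1,0,0,1,1,0,0,0,0,0]
Step 3: insert ohj at [1, 4, 11, 28] -> counters=[0,1,0,0,1,0,1,0,0,0,0,2,0,0,0,0,0,0,0,0,0,0,1,0,0,0,0,0,1,0,1,0,1,1,0,0,1,1,0,0,0,0,0]
Step 4: insert nb at [7, 13, 31, 41] -> counters=[0,1,0,0,1,0,1,1,0,0,0,2,0,1,0,0,0,0,0,0,0,0,1,0,0,0,0,0,1,0,1,1,1,1,0,0,1,1,0,0,0,1,0]
Step 5: insert ynr at [9, 18, 32, 41] -> counters=[0,1,0,0,1,0,1,1,0,1,0,2,0,1,0,0,0,0,1,0,0,0,1,0,0,0,0,0,1,0,1,1,2,1,0,0,1,1,0,0,0,2,0]
Step 6: insert iua at [8, 9, 16, 32] -> counters=[0,1,0,0,1,0,1,1,1,2,0,2,0,1,0,0,1,0,1,0,0,0,1,0,0,0,0,0,1,0,1,1,3,1,0,0,1,1,0,0,0,2,0]
Step 7: insert nun at [0, 4, 25, 31] -> counters=[1,1,0,0,2,0,1,1,1,2,0,2,0,1,0,0,1,0,1,0,0,0,1,0,0,1,0,0,1,0,1,2,3,1,0,0,1,1,0,0,0,2,0]
Step 8: insert yog at [14, 22, 27, 36] -> counters=[1,1,0,0,2,0,1,1,1,2,0,2,0,1,1,0,1,0,1,0,0,0,2,0,0,1,0,1,1,0,1,2,3,1,0,0,2,1,0,0,0,2,0]
Step 9: insert zm at [18, 25, 29, 33] -> counters=[1,1,0,0,2,0,1,1,1,2,0,2,0,1,1,0,1,0,2,0,0,0,2,0,0,2,0,1,1,1,1,2,3,2,0,0,2,1,0,0,0,2,0]
Step 10: insert y at [5, 13, 16, 24] -> counters=[1,1,0,0,2,1,1,1,1,2,0,2,0,2,1,0,2,0,2,0,0,0,2,0,1,2,0,1,1,1,1,2,3,2,0,0,2,1,0,0,0,2,0]
Step 11: insert acc at [6, 22, 32, 33] -> counters=[1,1,0,0,2,1,2,1,1,2,0,2,0,2,1,0,2,0,2,0,0,0,3,0,1,2,0,1,1,1,1,2,4,3,0,0,2,1,0,0,0,2,0]
Step 12: insert y at [5, 13, 16, 24] -> counters=[1,1,0,0,2,2,2,1,1,2,0,2,0,3,1,0,3,0,2,0,0,0,3,0,2,2,0,1,1,1,1,2,4,3,0,0,2,1,0,0,0,2,0]
Final counters=[1,1,0,0,2,2,2,1,1,2,0,2,0,3,1,0,3,0,2,0,0,0,3,0,2,2,0,1,1,1,1,2,4,3,0,0,2,1,0,0,0,2,0] -> 26 nonzero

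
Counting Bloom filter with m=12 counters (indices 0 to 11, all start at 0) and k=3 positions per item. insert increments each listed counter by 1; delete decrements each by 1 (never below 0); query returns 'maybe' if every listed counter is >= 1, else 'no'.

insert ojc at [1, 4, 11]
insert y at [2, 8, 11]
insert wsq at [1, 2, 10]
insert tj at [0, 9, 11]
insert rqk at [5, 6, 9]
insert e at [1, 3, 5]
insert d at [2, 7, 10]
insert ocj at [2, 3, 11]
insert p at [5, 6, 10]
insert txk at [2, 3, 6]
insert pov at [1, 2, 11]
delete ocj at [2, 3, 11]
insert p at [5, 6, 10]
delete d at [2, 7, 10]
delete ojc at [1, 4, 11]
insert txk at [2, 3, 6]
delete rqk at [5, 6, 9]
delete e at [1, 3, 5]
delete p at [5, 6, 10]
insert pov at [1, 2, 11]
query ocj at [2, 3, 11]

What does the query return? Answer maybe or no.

Answer: maybe

Derivation:
Step 1: insert ojc at [1, 4, 11] -> counters=[0,1,0,0,1,0,0,0,0,0,0,1]
Step 2: insert y at [2, 8, 11] -> counters=[0,1,1,0,1,0,0,0,1,0,0,2]
Step 3: insert wsq at [1, 2, 10] -> counters=[0,2,2,0,1,0,0,0,1,0,1,2]
Step 4: insert tj at [0, 9, 11] -> counters=[1,2,2,0,1,0,0,0,1,1,1,3]
Step 5: insert rqk at [5, 6, 9] -> counters=[1,2,2,0,1,1,1,0,1,2,1,3]
Step 6: insert e at [1, 3, 5] -> counters=[1,3,2,1,1,2,1,0,1,2,1,3]
Step 7: insert d at [2, 7, 10] -> counters=[1,3,3,1,1,2,1,1,1,2,2,3]
Step 8: insert ocj at [2, 3, 11] -> counters=[1,3,4,2,1,2,1,1,1,2,2,4]
Step 9: insert p at [5, 6, 10] -> counters=[1,3,4,2,1,3,2,1,1,2,3,4]
Step 10: insert txk at [2, 3, 6] -> counters=[1,3,5,3,1,3,3,1,1,2,3,4]
Step 11: insert pov at [1, 2, 11] -> counters=[1,4,6,3,1,3,3,1,1,2,3,5]
Step 12: delete ocj at [2, 3, 11] -> counters=[1,4,5,2,1,3,3,1,1,2,3,4]
Step 13: insert p at [5, 6, 10] -> counters=[1,4,5,2,1,4,4,1,1,2,4,4]
Step 14: delete d at [2, 7, 10] -> counters=[1,4,4,2,1,4,4,0,1,2,3,4]
Step 15: delete ojc at [1, 4, 11] -> counters=[1,3,4,2,0,4,4,0,1,2,3,3]
Step 16: insert txk at [2, 3, 6] -> counters=[1,3,5,3,0,4,5,0,1,2,3,3]
Step 17: delete rqk at [5, 6, 9] -> counters=[1,3,5,3,0,3,4,0,1,1,3,3]
Step 18: delete e at [1, 3, 5] -> counters=[1,2,5,2,0,2,4,0,1,1,3,3]
Step 19: delete p at [5, 6, 10] -> counters=[1,2,5,2,0,1,3,0,1,1,2,3]
Step 20: insert pov at [1, 2, 11] -> counters=[1,3,6,2,0,1,3,0,1,1,2,4]
Query ocj: check counters[2]=6 counters[3]=2 counters[11]=4 -> maybe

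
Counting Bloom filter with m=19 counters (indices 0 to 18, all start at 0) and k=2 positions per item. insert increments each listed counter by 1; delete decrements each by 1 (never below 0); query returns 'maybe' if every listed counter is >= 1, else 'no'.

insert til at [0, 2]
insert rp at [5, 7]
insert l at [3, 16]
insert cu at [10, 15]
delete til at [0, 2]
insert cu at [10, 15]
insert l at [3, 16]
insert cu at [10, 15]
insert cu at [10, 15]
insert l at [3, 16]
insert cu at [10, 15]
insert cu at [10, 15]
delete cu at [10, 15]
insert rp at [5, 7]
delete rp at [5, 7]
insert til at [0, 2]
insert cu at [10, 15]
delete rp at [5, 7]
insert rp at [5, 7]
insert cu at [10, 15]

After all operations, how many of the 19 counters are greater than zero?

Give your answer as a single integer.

Step 1: insert til at [0, 2] -> counters=[1,0,1,0,0,0,0,0,0,0,0,0,0,0,0,0,0,0,0]
Step 2: insert rp at [5, 7] -> counters=[1,0,1,0,0,1,0,1,0,0,0,0,0,0,0,0,0,0,0]
Step 3: insert l at [3, 16] -> counters=[1,0,1,1,0,1,0,1,0,0,0,0,0,0,0,0,1,0,0]
Step 4: insert cu at [10, 15] -> counters=[1,0,1,1,0,1,0,1,0,0,1,0,0,0,0,1,1,0,0]
Step 5: delete til at [0, 2] -> counters=[0,0,0,1,0,1,0,1,0,0,1,0,0,0,0,1,1,0,0]
Step 6: insert cu at [10, 15] -> counters=[0,0,0,1,0,1,0,1,0,0,2,0,0,0,0,2,1,0,0]
Step 7: insert l at [3, 16] -> counters=[0,0,0,2,0,1,0,1,0,0,2,0,0,0,0,2,2,0,0]
Step 8: insert cu at [10, 15] -> counters=[0,0,0,2,0,1,0,1,0,0,3,0,0,0,0,3,2,0,0]
Step 9: insert cu at [10, 15] -> counters=[0,0,0,2,0,1,0,1,0,0,4,0,0,0,0,4,2,0,0]
Step 10: insert l at [3, 16] -> counters=[0,0,0,3,0,1,0,1,0,0,4,0,0,0,0,4,3,0,0]
Step 11: insert cu at [10, 15] -> counters=[0,0,0,3,0,1,0,1,0,0,5,0,0,0,0,5,3,0,0]
Step 12: insert cu at [10, 15] -> counters=[0,0,0,3,0,1,0,1,0,0,6,0,0,0,0,6,3,0,0]
Step 13: delete cu at [10, 15] -> counters=[0,0,0,3,0,1,0,1,0,0,5,0,0,0,0,5,3,0,0]
Step 14: insert rp at [5, 7] -> counters=[0,0,0,3,0,2,0,2,0,0,5,0,0,0,0,5,3,0,0]
Step 15: delete rp at [5, 7] -> counters=[0,0,0,3,0,1,0,1,0,0,5,0,0,0,0,5,3,0,0]
Step 16: insert til at [0, 2] -> counters=[1,0,1,3,0,1,0,1,0,0,5,0,0,0,0,5,3,0,0]
Step 17: insert cu at [10, 15] -> counters=[1,0,1,3,0,1,0,1,0,0,6,0,0,0,0,6,3,0,0]
Step 18: delete rp at [5, 7] -> counters=[1,0,1,3,0,0,0,0,0,0,6,0,0,0,0,6,3,0,0]
Step 19: insert rp at [5, 7] -> counters=[1,0,1,3,0,1,0,1,0,0,6,0,0,0,0,6,3,0,0]
Step 20: insert cu at [10, 15] -> counters=[1,0,1,3,0,1,0,1,0,0,7,0,0,0,0,7,3,0,0]
Final counters=[1,0,1,3,0,1,0,1,0,0,7,0,0,0,0,7,3,0,0] -> 8 nonzero

Answer: 8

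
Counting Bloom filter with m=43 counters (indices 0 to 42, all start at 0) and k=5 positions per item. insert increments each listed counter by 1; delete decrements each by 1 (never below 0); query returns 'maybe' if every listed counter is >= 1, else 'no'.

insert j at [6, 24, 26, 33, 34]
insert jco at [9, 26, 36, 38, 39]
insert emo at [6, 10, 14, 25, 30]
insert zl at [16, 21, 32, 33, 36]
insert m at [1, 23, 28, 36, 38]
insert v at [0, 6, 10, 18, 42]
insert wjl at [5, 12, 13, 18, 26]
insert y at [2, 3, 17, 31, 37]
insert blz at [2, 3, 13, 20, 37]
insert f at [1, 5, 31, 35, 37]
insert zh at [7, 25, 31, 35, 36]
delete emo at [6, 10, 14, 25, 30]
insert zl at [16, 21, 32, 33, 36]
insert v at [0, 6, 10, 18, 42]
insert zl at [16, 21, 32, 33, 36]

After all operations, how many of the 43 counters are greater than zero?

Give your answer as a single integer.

Step 1: insert j at [6, 24, 26, 33, 34] -> counters=[0,0,0,0,0,0,1,0,0,0,0,0,0,0,0,0,0,0,0,0,0,0,0,0,1,0,1,0,0,0,0,0,0,1,1,0,0,0,0,0,0,0,0]
Step 2: insert jco at [9, 26, 36, 38, 39] -> counters=[0,0,0,0,0,0,1,0,0,1,0,0,0,0,0,0,0,0,0,0,0,0,0,0,1,0,2,0,0,0,0,0,0,1,1,0,1,0,1,1,0,0,0]
Step 3: insert emo at [6, 10, 14, 25, 30] -> counters=[0,0,0,0,0,0,2,0,0,1,1,0,0,0,1,0,0,0,0,0,0,0,0,0,1,1,2,0,0,0,1,0,0,1,1,0,1,0,1,1,0,0,0]
Step 4: insert zl at [16, 21, 32, 33, 36] -> counters=[0,0,0,0,0,0,2,0,0,1,1,0,0,0,1,0,1,0,0,0,0,1,0,0,1,1,2,0,0,0,1,0,1,2,1,0,2,0,1,1,0,0,0]
Step 5: insert m at [1, 23, 28, 36, 38] -> counters=[0,1,0,0,0,0,2,0,0,1,1,0,0,0,1,0,1,0,0,0,0,1,0,1,1,1,2,0,1,0,1,0,1,2,1,0,3,0,2,1,0,0,0]
Step 6: insert v at [0, 6, 10, 18, 42] -> counters=[1,1,0,0,0,0,3,0,0,1,2,0,0,0,1,0,1,0,1,0,0,1,0,1,1,1,2,0,1,0,1,0,1,2,1,0,3,0,2,1,0,0,1]
Step 7: insert wjl at [5, 12, 13, 18, 26] -> counters=[1,1,0,0,0,1,3,0,0,1,2,0,1,1,1,0,1,0,2,0,0,1,0,1,1,1,3,0,1,0,1,0,1,2,1,0,3,0,2,1,0,0,1]
Step 8: insert y at [2, 3, 17, 31, 37] -> counters=[1,1,1,1,0,1,3,0,0,1,2,0,1,1,1,0,1,1,2,0,0,1,0,1,1,1,3,0,1,0,1,1,1,2,1,0,3,1,2,1,0,0,1]
Step 9: insert blz at [2, 3, 13, 20, 37] -> counters=[1,1,2,2,0,1,3,0,0,1,2,0,1,2,1,0,1,1,2,0,1,1,0,1,1,1,3,0,1,0,1,1,1,2,1,0,3,2,2,1,0,0,1]
Step 10: insert f at [1, 5, 31, 35, 37] -> counters=[1,2,2,2,0,2,3,0,0,1,2,0,1,2,1,0,1,1,2,0,1,1,0,1,1,1,3,0,1,0,1,2,1,2,1,1,3,3,2,1,0,0,1]
Step 11: insert zh at [7, 25, 31, 35, 36] -> counters=[1,2,2,2,0,2,3,1,0,1,2,0,1,2,1,0,1,1,2,0,1,1,0,1,1,2,3,0,1,0,1,3,1,2,1,2,4,3,2,1,0,0,1]
Step 12: delete emo at [6, 10, 14, 25, 30] -> counters=[1,2,2,2,0,2,2,1,0,1,1,0,1,2,0,0,1,1,2,0,1,1,0,1,1,1,3,0,1,0,0,3,1,2,1,2,4,3,2,1,0,0,1]
Step 13: insert zl at [16, 21, 32, 33, 36] -> counters=[1,2,2,2,0,2,2,1,0,1,1,0,1,2,0,0,2,1,2,0,1,2,0,1,1,1,3,0,1,0,0,3,2,3,1,2,5,3,2,1,0,0,1]
Step 14: insert v at [0, 6, 10, 18, 42] -> counters=[2,2,2,2,0,2,3,1,0,1,2,0,1,2,0,0,2,1,3,0,1,2,0,1,1,1,3,0,1,0,0,3,2,3,1,2,5,3,2,1,0,0,2]
Step 15: insert zl at [16, 21, 32, 33, 36] -> counters=[2,2,2,2,0,2,3,1,0,1,2,0,1,2,0,0,3,1,3,0,1,3,0,1,1,1,3,0,1,0,0,3,3,4,1,2,6,3,2,1,0,0,2]
Final counters=[2,2,2,2,0,2,3,1,0,1,2,0,1,2,0,0,3,1,3,0,1,3,0,1,1,1,3,0,1,0,0,3,3,4,1,2,6,3,2,1,0,0,2] -> 31 nonzero

Answer: 31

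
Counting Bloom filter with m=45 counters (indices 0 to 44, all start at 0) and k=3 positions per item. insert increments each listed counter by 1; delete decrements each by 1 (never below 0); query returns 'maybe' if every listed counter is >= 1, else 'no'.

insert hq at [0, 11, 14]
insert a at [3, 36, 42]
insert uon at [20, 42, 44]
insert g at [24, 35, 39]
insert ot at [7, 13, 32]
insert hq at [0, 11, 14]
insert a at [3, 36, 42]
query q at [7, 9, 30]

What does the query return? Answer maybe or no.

Step 1: insert hq at [0, 11, 14] -> counters=[1,0,0,0,0,0,0,0,0,0,0,1,0,0,1,0,0,0,0,0,0,0,0,0,0,0,0,0,0,0,0,0,0,0,0,0,0,0,0,0,0,0,0,0,0]
Step 2: insert a at [3, 36, 42] -> counters=[1,0,0,1,0,0,0,0,0,0,0,1,0,0,1,0,0,0,0,0,0,0,0,0,0,0,0,0,0,0,0,0,0,0,0,0,1,0,0,0,0,0,1,0,0]
Step 3: insert uon at [20, 42, 44] -> counters=[1,0,0,1,0,0,0,0,0,0,0,1,0,0,1,0,0,0,0,0,1,0,0,0,0,0,0,0,0,0,0,0,0,0,0,0,1,0,0,0,0,0,2,0,1]
Step 4: insert g at [24, 35, 39] -> counters=[1,0,0,1,0,0,0,0,0,0,0,1,0,0,1,0,0,0,0,0,1,0,0,0,1,0,0,0,0,0,0,0,0,0,0,1,1,0,0,1,0,0,2,0,1]
Step 5: insert ot at [7, 13, 32] -> counters=[1,0,0,1,0,0,0,1,0,0,0,1,0,1,1,0,0,0,0,0,1,0,0,0,1,0,0,0,0,0,0,0,1,0,0,1,1,0,0,1,0,0,2,0,1]
Step 6: insert hq at [0, 11, 14] -> counters=[2,0,0,1,0,0,0,1,0,0,0,2,0,1,2,0,0,0,0,0,1,0,0,0,1,0,0,0,0,0,0,0,1,0,0,1,1,0,0,1,0,0,2,0,1]
Step 7: insert a at [3, 36, 42] -> counters=[2,0,0,2,0,0,0,1,0,0,0,2,0,1,2,0,0,0,0,0,1,0,0,0,1,0,0,0,0,0,0,0,1,0,0,1,2,0,0,1,0,0,3,0,1]
Query q: check counters[7]=1 counters[9]=0 counters[30]=0 -> no

Answer: no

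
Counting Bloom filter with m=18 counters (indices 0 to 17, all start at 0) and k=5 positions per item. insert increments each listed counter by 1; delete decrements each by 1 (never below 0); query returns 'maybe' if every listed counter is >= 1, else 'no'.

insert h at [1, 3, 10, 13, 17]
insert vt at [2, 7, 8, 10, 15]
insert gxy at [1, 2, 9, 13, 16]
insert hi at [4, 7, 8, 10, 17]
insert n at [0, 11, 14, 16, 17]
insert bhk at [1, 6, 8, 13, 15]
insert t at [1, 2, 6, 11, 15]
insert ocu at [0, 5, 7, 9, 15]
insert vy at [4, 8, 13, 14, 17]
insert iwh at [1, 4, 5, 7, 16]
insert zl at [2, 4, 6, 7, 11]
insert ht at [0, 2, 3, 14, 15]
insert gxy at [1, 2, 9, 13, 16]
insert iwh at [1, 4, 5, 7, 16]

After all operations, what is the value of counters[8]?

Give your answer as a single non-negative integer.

Step 1: insert h at [1, 3, 10, 13, 17] -> counters=[0,1,0,1,0,0,0,0,0,0,1,0,0,1,0,0,0,1]
Step 2: insert vt at [2, 7, 8, 10, 15] -> counters=[0,1,1,1,0,0,0,1,1,0,2,0,0,1,0,1,0,1]
Step 3: insert gxy at [1, 2, 9, 13, 16] -> counters=[0,2,2,1,0,0,0,1,1,1,2,0,0,2,0,1,1,1]
Step 4: insert hi at [4, 7, 8, 10, 17] -> counters=[0,2,2,1,1,0,0,2,2,1,3,0,0,2,0,1,1,2]
Step 5: insert n at [0, 11, 14, 16, 17] -> counters=[1,2,2,1,1,0,0,2,2,1,3,1,0,2,1,1,2,3]
Step 6: insert bhk at [1, 6, 8, 13, 15] -> counters=[1,3,2,1,1,0,1,2,3,1,3,1,0,3,1,2,2,3]
Step 7: insert t at [1, 2, 6, 11, 15] -> counters=[1,4,3,1,1,0,2,2,3,1,3,2,0,3,1,3,2,3]
Step 8: insert ocu at [0, 5, 7, 9, 15] -> counters=[2,4,3,1,1,1,2,3,3,2,3,2,0,3,1,4,2,3]
Step 9: insert vy at [4, 8, 13, 14, 17] -> counters=[2,4,3,1,2,1,2,3,4,2,3,2,0,4,2,4,2,4]
Step 10: insert iwh at [1, 4, 5, 7, 16] -> counters=[2,5,3,1,3,2,2,4,4,2,3,2,0,4,2,4,3,4]
Step 11: insert zl at [2, 4, 6, 7, 11] -> counters=[2,5,4,1,4,2,3,5,4,2,3,3,0,4,2,4,3,4]
Step 12: insert ht at [0, 2, 3, 14, 15] -> counters=[3,5,5,2,4,2,3,5,4,2,3,3,0,4,3,5,3,4]
Step 13: insert gxy at [1, 2, 9, 13, 16] -> counters=[3,6,6,2,4,2,3,5,4,3,3,3,0,5,3,5,4,4]
Step 14: insert iwh at [1, 4, 5, 7, 16] -> counters=[3,7,6,2,5,3,3,6,4,3,3,3,0,5,3,5,5,4]
Final counters=[3,7,6,2,5,3,3,6,4,3,3,3,0,5,3,5,5,4] -> counters[8]=4

Answer: 4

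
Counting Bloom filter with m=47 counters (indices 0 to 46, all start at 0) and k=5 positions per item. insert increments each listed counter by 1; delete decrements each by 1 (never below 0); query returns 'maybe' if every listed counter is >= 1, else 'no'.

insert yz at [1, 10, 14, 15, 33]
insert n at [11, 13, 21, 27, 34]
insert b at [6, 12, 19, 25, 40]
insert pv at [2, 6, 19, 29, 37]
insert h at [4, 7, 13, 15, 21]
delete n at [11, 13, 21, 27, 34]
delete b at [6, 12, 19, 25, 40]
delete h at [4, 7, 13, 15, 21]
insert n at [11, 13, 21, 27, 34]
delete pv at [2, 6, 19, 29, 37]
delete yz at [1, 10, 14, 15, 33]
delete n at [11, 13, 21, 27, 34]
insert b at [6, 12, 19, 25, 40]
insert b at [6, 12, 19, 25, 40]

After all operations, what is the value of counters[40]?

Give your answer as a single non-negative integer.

Step 1: insert yz at [1, 10, 14, 15, 33] -> counters=[0,1,0,0,0,0,0,0,0,0,1,0,0,0,1,1,0,0,0,0,0,0,0,0,0,0,0,0,0,0,0,0,0,1,0,0,0,0,0,0,0,0,0,0,0,0,0]
Step 2: insert n at [11, 13, 21, 27, 34] -> counters=[0,1,0,0,0,0,0,0,0,0,1,1,0,1,1,1,0,0,0,0,0,1,0,0,0,0,0,1,0,0,0,0,0,1,1,0,0,0,0,0,0,0,0,0,0,0,0]
Step 3: insert b at [6, 12, 19, 25, 40] -> counters=[0,1,0,0,0,0,1,0,0,0,1,1,1,1,1,1,0,0,0,1,0,1,0,0,0,1,0,1,0,0,0,0,0,1,1,0,0,0,0,0,1,0,0,0,0,0,0]
Step 4: insert pv at [2, 6, 19, 29, 37] -> counters=[0,1,1,0,0,0,2,0,0,0,1,1,1,1,1,1,0,0,0,2,0,1,0,0,0,1,0,1,0,1,0,0,0,1,1,0,0,1,0,0,1,0,0,0,0,0,0]
Step 5: insert h at [4, 7, 13, 15, 21] -> counters=[0,1,1,0,1,0,2,1,0,0,1,1,1,2,1,2,0,0,0,2,0,2,0,0,0,1,0,1,0,1,0,0,0,1,1,0,0,1,0,0,1,0,0,0,0,0,0]
Step 6: delete n at [11, 13, 21, 27, 34] -> counters=[0,1,1,0,1,0,2,1,0,0,1,0,1,1,1,2,0,0,0,2,0,1,0,0,0,1,0,0,0,1,0,0,0,1,0,0,0,1,0,0,1,0,0,0,0,0,0]
Step 7: delete b at [6, 12, 19, 25, 40] -> counters=[0,1,1,0,1,0,1,1,0,0,1,0,0,1,1,2,0,0,0,1,0,1,0,0,0,0,0,0,0,1,0,0,0,1,0,0,0,1,0,0,0,0,0,0,0,0,0]
Step 8: delete h at [4, 7, 13, 15, 21] -> counters=[0,1,1,0,0,0,1,0,0,0,1,0,0,0,1,1,0,0,0,1,0,0,0,0,0,0,0,0,0,1,0,0,0,1,0,0,0,1,0,0,0,0,0,0,0,0,0]
Step 9: insert n at [11, 13, 21, 27, 34] -> counters=[0,1,1,0,0,0,1,0,0,0,1,1,0,1,1,1,0,0,0,1,0,1,0,0,0,0,0,1,0,1,0,0,0,1,1,0,0,1,0,0,0,0,0,0,0,0,0]
Step 10: delete pv at [2, 6, 19, 29, 37] -> counters=[0,1,0,0,0,0,0,0,0,0,1,1,0,1,1,1,0,0,0,0,0,1,0,0,0,0,0,1,0,0,0,0,0,1,1,0,0,0,0,0,0,0,0,0,0,0,0]
Step 11: delete yz at [1, 10, 14, 15, 33] -> counters=[0,0,0,0,0,0,0,0,0,0,0,1,0,1,0,0,0,0,0,0,0,1,0,0,0,0,0,1,0,0,0,0,0,0,1,0,0,0,0,0,0,0,0,0,0,0,0]
Step 12: delete n at [11, 13, 21, 27, 34] -> counters=[0,0,0,0,0,0,0,0,0,0,0,0,0,0,0,0,0,0,0,0,0,0,0,0,0,0,0,0,0,0,0,0,0,0,0,0,0,0,0,0,0,0,0,0,0,0,0]
Step 13: insert b at [6, 12, 19, 25, 40] -> counters=[0,0,0,0,0,0,1,0,0,0,0,0,1,0,0,0,0,0,0,1,0,0,0,0,0,1,0,0,0,0,0,0,0,0,0,0,0,0,0,0,1,0,0,0,0,0,0]
Step 14: insert b at [6, 12, 19, 25, 40] -> counters=[0,0,0,0,0,0,2,0,0,0,0,0,2,0,0,0,0,0,0,2,0,0,0,0,0,2,0,0,0,0,0,0,0,0,0,0,0,0,0,0,2,0,0,0,0,0,0]
Final counters=[0,0,0,0,0,0,2,0,0,0,0,0,2,0,0,0,0,0,0,2,0,0,0,0,0,2,0,0,0,0,0,0,0,0,0,0,0,0,0,0,2,0,0,0,0,0,0] -> counters[40]=2

Answer: 2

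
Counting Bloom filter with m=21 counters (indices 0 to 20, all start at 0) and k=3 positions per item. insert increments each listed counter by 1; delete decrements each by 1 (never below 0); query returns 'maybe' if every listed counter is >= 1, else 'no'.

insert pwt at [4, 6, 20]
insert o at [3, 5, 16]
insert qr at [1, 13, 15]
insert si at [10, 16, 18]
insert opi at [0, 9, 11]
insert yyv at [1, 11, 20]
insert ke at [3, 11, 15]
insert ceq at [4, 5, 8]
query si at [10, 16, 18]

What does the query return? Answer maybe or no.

Answer: maybe

Derivation:
Step 1: insert pwt at [4, 6, 20] -> counters=[0,0,0,0,1,0,1,0,0,0,0,0,0,0,0,0,0,0,0,0,1]
Step 2: insert o at [3, 5, 16] -> counters=[0,0,0,1,1,1,1,0,0,0,0,0,0,0,0,0,1,0,0,0,1]
Step 3: insert qr at [1, 13, 15] -> counters=[0,1,0,1,1,1,1,0,0,0,0,0,0,1,0,1,1,0,0,0,1]
Step 4: insert si at [10, 16, 18] -> counters=[0,1,0,1,1,1,1,0,0,0,1,0,0,1,0,1,2,0,1,0,1]
Step 5: insert opi at [0, 9, 11] -> counters=[1,1,0,1,1,1,1,0,0,1,1,1,0,1,0,1,2,0,1,0,1]
Step 6: insert yyv at [1, 11, 20] -> counters=[1,2,0,1,1,1,1,0,0,1,1,2,0,1,0,1,2,0,1,0,2]
Step 7: insert ke at [3, 11, 15] -> counters=[1,2,0,2,1,1,1,0,0,1,1,3,0,1,0,2,2,0,1,0,2]
Step 8: insert ceq at [4, 5, 8] -> counters=[1,2,0,2,2,2,1,0,1,1,1,3,0,1,0,2,2,0,1,0,2]
Query si: check counters[10]=1 counters[16]=2 counters[18]=1 -> maybe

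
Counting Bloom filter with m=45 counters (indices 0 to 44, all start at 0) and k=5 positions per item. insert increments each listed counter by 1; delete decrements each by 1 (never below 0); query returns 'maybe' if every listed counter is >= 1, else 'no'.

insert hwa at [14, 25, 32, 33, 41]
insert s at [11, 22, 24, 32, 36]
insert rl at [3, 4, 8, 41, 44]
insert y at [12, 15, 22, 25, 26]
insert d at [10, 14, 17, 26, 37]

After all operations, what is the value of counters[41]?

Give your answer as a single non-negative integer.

Step 1: insert hwa at [14, 25, 32, 33, 41] -> counters=[0,0,0,0,0,0,0,0,0,0,0,0,0,0,1,0,0,0,0,0,0,0,0,0,0,1,0,0,0,0,0,0,1,1,0,0,0,0,0,0,0,1,0,0,0]
Step 2: insert s at [11, 22, 24, 32, 36] -> counters=[0,0,0,0,0,0,0,0,0,0,0,1,0,0,1,0,0,0,0,0,0,0,1,0,1,1,0,0,0,0,0,0,2,1,0,0,1,0,0,0,0,1,0,0,0]
Step 3: insert rl at [3, 4, 8, 41, 44] -> counters=[0,0,0,1,1,0,0,0,1,0,0,1,0,0,1,0,0,0,0,0,0,0,1,0,1,1,0,0,0,0,0,0,2,1,0,0,1,0,0,0,0,2,0,0,1]
Step 4: insert y at [12, 15, 22, 25, 26] -> counters=[0,0,0,1,1,0,0,0,1,0,0,1,1,0,1,1,0,0,0,0,0,0,2,0,1,2,1,0,0,0,0,0,2,1,0,0,1,0,0,0,0,2,0,0,1]
Step 5: insert d at [10, 14, 17, 26, 37] -> counters=[0,0,0,1,1,0,0,0,1,0,1,1,1,0,2,1,0,1,0,0,0,0,2,0,1,2,2,0,0,0,0,0,2,1,0,0,1,1,0,0,0,2,0,0,1]
Final counters=[0,0,0,1,1,0,0,0,1,0,1,1,1,0,2,1,0,1,0,0,0,0,2,0,1,2,2,0,0,0,0,0,2,1,0,0,1,1,0,0,0,2,0,0,1] -> counters[41]=2

Answer: 2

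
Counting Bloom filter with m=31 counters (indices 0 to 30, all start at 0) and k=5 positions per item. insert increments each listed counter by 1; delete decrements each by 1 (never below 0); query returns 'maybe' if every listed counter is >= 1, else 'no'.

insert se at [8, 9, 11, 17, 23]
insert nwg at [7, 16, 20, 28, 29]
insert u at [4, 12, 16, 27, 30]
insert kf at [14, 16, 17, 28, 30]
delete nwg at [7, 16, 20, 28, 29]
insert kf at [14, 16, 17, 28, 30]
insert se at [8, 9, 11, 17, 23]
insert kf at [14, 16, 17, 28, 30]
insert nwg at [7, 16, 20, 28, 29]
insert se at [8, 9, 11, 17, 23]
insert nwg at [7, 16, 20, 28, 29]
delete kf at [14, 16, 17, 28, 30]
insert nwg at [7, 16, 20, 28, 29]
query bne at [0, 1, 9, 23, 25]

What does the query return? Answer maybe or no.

Answer: no

Derivation:
Step 1: insert se at [8, 9, 11, 17, 23] -> counters=[0,0,0,0,0,0,0,0,1,1,0,1,0,0,0,0,0,1,0,0,0,0,0,1,0,0,0,0,0,0,0]
Step 2: insert nwg at [7, 16, 20, 28, 29] -> counters=[0,0,0,0,0,0,0,1,1,1,0,1,0,0,0,0,1,1,0,0,1,0,0,1,0,0,0,0,1,1,0]
Step 3: insert u at [4, 12, 16, 27, 30] -> counters=[0,0,0,0,1,0,0,1,1,1,0,1,1,0,0,0,2,1,0,0,1,0,0,1,0,0,0,1,1,1,1]
Step 4: insert kf at [14, 16, 17, 28, 30] -> counters=[0,0,0,0,1,0,0,1,1,1,0,1,1,0,1,0,3,2,0,0,1,0,0,1,0,0,0,1,2,1,2]
Step 5: delete nwg at [7, 16, 20, 28, 29] -> counters=[0,0,0,0,1,0,0,0,1,1,0,1,1,0,1,0,2,2,0,0,0,0,0,1,0,0,0,1,1,0,2]
Step 6: insert kf at [14, 16, 17, 28, 30] -> counters=[0,0,0,0,1,0,0,0,1,1,0,1,1,0,2,0,3,3,0,0,0,0,0,1,0,0,0,1,2,0,3]
Step 7: insert se at [8, 9, 11, 17, 23] -> counters=[0,0,0,0,1,0,0,0,2,2,0,2,1,0,2,0,3,4,0,0,0,0,0,2,0,0,0,1,2,0,3]
Step 8: insert kf at [14, 16, 17, 28, 30] -> counters=[0,0,0,0,1,0,0,0,2,2,0,2,1,0,3,0,4,5,0,0,0,0,0,2,0,0,0,1,3,0,4]
Step 9: insert nwg at [7, 16, 20, 28, 29] -> counters=[0,0,0,0,1,0,0,1,2,2,0,2,1,0,3,0,5,5,0,0,1,0,0,2,0,0,0,1,4,1,4]
Step 10: insert se at [8, 9, 11, 17, 23] -> counters=[0,0,0,0,1,0,0,1,3,3,0,3,1,0,3,0,5,6,0,0,1,0,0,3,0,0,0,1,4,1,4]
Step 11: insert nwg at [7, 16, 20, 28, 29] -> counters=[0,0,0,0,1,0,0,2,3,3,0,3,1,0,3,0,6,6,0,0,2,0,0,3,0,0,0,1,5,2,4]
Step 12: delete kf at [14, 16, 17, 28, 30] -> counters=[0,0,0,0,1,0,0,2,3,3,0,3,1,0,2,0,5,5,0,0,2,0,0,3,0,0,0,1,4,2,3]
Step 13: insert nwg at [7, 16, 20, 28, 29] -> counters=[0,0,0,0,1,0,0,3,3,3,0,3,1,0,2,0,6,5,0,0,3,0,0,3,0,0,0,1,5,3,3]
Query bne: check counters[0]=0 counters[1]=0 counters[9]=3 counters[23]=3 counters[25]=0 -> no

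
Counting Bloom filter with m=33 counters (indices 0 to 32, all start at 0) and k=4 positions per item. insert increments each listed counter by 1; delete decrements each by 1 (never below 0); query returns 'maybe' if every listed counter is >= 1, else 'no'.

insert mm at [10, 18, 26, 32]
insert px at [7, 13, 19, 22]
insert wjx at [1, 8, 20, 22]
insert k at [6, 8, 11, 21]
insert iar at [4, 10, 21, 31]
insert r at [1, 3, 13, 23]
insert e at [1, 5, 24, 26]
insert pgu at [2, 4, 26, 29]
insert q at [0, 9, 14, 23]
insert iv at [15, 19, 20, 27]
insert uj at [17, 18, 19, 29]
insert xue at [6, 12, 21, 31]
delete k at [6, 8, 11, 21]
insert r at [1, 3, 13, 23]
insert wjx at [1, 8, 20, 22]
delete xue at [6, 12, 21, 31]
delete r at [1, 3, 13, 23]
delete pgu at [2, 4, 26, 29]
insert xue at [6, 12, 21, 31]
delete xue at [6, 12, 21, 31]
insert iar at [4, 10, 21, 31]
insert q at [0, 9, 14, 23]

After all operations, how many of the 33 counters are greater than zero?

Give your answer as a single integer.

Answer: 25

Derivation:
Step 1: insert mm at [10, 18, 26, 32] -> counters=[0,0,0,0,0,0,0,0,0,0,1,0,0,0,0,0,0,0,1,0,0,0,0,0,0,0,1,0,0,0,0,0,1]
Step 2: insert px at [7, 13, 19, 22] -> counters=[0,0,0,0,0,0,0,1,0,0,1,0,0,1,0,0,0,0,1,1,0,0,1,0,0,0,1,0,0,0,0,0,1]
Step 3: insert wjx at [1, 8, 20, 22] -> counters=[0,1,0,0,0,0,0,1,1,0,1,0,0,1,0,0,0,0,1,1,1,0,2,0,0,0,1,0,0,0,0,0,1]
Step 4: insert k at [6, 8, 11, 21] -> counters=[0,1,0,0,0,0,1,1,2,0,1,1,0,1,0,0,0,0,1,1,1,1,2,0,0,0,1,0,0,0,0,0,1]
Step 5: insert iar at [4, 10, 21, 31] -> counters=[0,1,0,0,1,0,1,1,2,0,2,1,0,1,0,0,0,0,1,1,1,2,2,0,0,0,1,0,0,0,0,1,1]
Step 6: insert r at [1, 3, 13, 23] -> counters=[0,2,0,1,1,0,1,1,2,0,2,1,0,2,0,0,0,0,1,1,1,2,2,1,0,0,1,0,0,0,0,1,1]
Step 7: insert e at [1, 5, 24, 26] -> counters=[0,3,0,1,1,1,1,1,2,0,2,1,0,2,0,0,0,0,1,1,1,2,2,1,1,0,2,0,0,0,0,1,1]
Step 8: insert pgu at [2, 4, 26, 29] -> counters=[0,3,1,1,2,1,1,1,2,0,2,1,0,2,0,0,0,0,1,1,1,2,2,1,1,0,3,0,0,1,0,1,1]
Step 9: insert q at [0, 9, 14, 23] -> counters=[1,3,1,1,2,1,1,1,2,1,2,1,0,2,1,0,0,0,1,1,1,2,2,2,1,0,3,0,0,1,0,1,1]
Step 10: insert iv at [15, 19, 20, 27] -> counters=[1,3,1,1,2,1,1,1,2,1,2,1,0,2,1,1,0,0,1,2,2,2,2,2,1,0,3,1,0,1,0,1,1]
Step 11: insert uj at [17, 18, 19, 29] -> counters=[1,3,1,1,2,1,1,1,2,1,2,1,0,2,1,1,0,1,2,3,2,2,2,2,1,0,3,1,0,2,0,1,1]
Step 12: insert xue at [6, 12, 21, 31] -> counters=[1,3,1,1,2,1,2,1,2,1,2,1,1,2,1,1,0,1,2,3,2,3,2,2,1,0,3,1,0,2,0,2,1]
Step 13: delete k at [6, 8, 11, 21] -> counters=[1,3,1,1,2,1,1,1,1,1,2,0,1,2,1,1,0,1,2,3,2,2,2,2,1,0,3,1,0,2,0,2,1]
Step 14: insert r at [1, 3, 13, 23] -> counters=[1,4,1,2,2,1,1,1,1,1,2,0,1,3,1,1,0,1,2,3,2,2,2,3,1,0,3,1,0,2,0,2,1]
Step 15: insert wjx at [1, 8, 20, 22] -> counters=[1,5,1,2,2,1,1,1,2,1,2,0,1,3,1,1,0,1,2,3,3,2,3,3,1,0,3,1,0,2,0,2,1]
Step 16: delete xue at [6, 12, 21, 31] -> counters=[1,5,1,2,2,1,0,1,2,1,2,0,0,3,1,1,0,1,2,3,3,1,3,3,1,0,3,1,0,2,0,1,1]
Step 17: delete r at [1, 3, 13, 23] -> counters=[1,4,1,1,2,1,0,1,2,1,2,0,0,2,1,1,0,1,2,3,3,1,3,2,1,0,3,1,0,2,0,1,1]
Step 18: delete pgu at [2, 4, 26, 29] -> counters=[1,4,0,1,1,1,0,1,2,1,2,0,0,2,1,1,0,1,2,3,3,1,3,2,1,0,2,1,0,1,0,1,1]
Step 19: insert xue at [6, 12, 21, 31] -> counters=[1,4,0,1,1,1,1,1,2,1,2,0,1,2,1,1,0,1,2,3,3,2,3,2,1,0,2,1,0,1,0,2,1]
Step 20: delete xue at [6, 12, 21, 31] -> counters=[1,4,0,1,1,1,0,1,2,1,2,0,0,2,1,1,0,1,2,3,3,1,3,2,1,0,2,1,0,1,0,1,1]
Step 21: insert iar at [4, 10, 21, 31] -> counters=[1,4,0,1,2,1,0,1,2,1,3,0,0,2,1,1,0,1,2,3,3,2,3,2,1,0,2,1,0,1,0,2,1]
Step 22: insert q at [0, 9, 14, 23] -> counters=[2,4,0,1,2,1,0,1,2,2,3,0,0,2,2,1,0,1,2,3,3,2,3,3,1,0,2,1,0,1,0,2,1]
Final counters=[2,4,0,1,2,1,0,1,2,2,3,0,0,2,2,1,0,1,2,3,3,2,3,3,1,0,2,1,0,1,0,2,1] -> 25 nonzero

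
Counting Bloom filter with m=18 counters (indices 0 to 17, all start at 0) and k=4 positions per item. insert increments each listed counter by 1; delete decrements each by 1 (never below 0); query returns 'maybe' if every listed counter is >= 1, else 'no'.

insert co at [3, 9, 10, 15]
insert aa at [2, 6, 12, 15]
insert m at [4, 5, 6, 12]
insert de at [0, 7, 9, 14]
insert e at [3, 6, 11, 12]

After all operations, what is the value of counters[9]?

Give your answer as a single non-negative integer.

Step 1: insert co at [3, 9, 10, 15] -> counters=[0,0,0,1,0,0,0,0,0,1,1,0,0,0,0,1,0,0]
Step 2: insert aa at [2, 6, 12, 15] -> counters=[0,0,1,1,0,0,1,0,0,1,1,0,1,0,0,2,0,0]
Step 3: insert m at [4, 5, 6, 12] -> counters=[0,0,1,1,1,1,2,0,0,1,1,0,2,0,0,2,0,0]
Step 4: insert de at [0, 7, 9, 14] -> counters=[1,0,1,1,1,1,2,1,0,2,1,0,2,0,1,2,0,0]
Step 5: insert e at [3, 6, 11, 12] -> counters=[1,0,1,2,1,1,3,1,0,2,1,1,3,0,1,2,0,0]
Final counters=[1,0,1,2,1,1,3,1,0,2,1,1,3,0,1,2,0,0] -> counters[9]=2

Answer: 2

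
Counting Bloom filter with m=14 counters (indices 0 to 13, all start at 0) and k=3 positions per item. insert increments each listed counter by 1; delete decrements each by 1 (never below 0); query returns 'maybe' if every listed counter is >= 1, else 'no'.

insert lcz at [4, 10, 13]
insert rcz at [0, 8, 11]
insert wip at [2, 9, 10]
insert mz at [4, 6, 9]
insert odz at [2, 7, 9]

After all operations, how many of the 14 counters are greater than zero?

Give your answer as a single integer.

Answer: 10

Derivation:
Step 1: insert lcz at [4, 10, 13] -> counters=[0,0,0,0,1,0,0,0,0,0,1,0,0,1]
Step 2: insert rcz at [0, 8, 11] -> counters=[1,0,0,0,1,0,0,0,1,0,1,1,0,1]
Step 3: insert wip at [2, 9, 10] -> counters=[1,0,1,0,1,0,0,0,1,1,2,1,0,1]
Step 4: insert mz at [4, 6, 9] -> counters=[1,0,1,0,2,0,1,0,1,2,2,1,0,1]
Step 5: insert odz at [2, 7, 9] -> counters=[1,0,2,0,2,0,1,1,1,3,2,1,0,1]
Final counters=[1,0,2,0,2,0,1,1,1,3,2,1,0,1] -> 10 nonzero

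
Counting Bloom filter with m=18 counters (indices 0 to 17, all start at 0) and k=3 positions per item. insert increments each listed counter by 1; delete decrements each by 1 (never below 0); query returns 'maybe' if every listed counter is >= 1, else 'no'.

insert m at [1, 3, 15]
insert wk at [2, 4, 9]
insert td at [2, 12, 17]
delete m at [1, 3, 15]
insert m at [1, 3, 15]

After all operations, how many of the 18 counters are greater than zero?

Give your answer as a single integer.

Answer: 8

Derivation:
Step 1: insert m at [1, 3, 15] -> counters=[0,1,0,1,0,0,0,0,0,0,0,0,0,0,0,1,0,0]
Step 2: insert wk at [2, 4, 9] -> counters=[0,1,1,1,1,0,0,0,0,1,0,0,0,0,0,1,0,0]
Step 3: insert td at [2, 12, 17] -> counters=[0,1,2,1,1,0,0,0,0,1,0,0,1,0,0,1,0,1]
Step 4: delete m at [1, 3, 15] -> counters=[0,0,2,0,1,0,0,0,0,1,0,0,1,0,0,0,0,1]
Step 5: insert m at [1, 3, 15] -> counters=[0,1,2,1,1,0,0,0,0,1,0,0,1,0,0,1,0,1]
Final counters=[0,1,2,1,1,0,0,0,0,1,0,0,1,0,0,1,0,1] -> 8 nonzero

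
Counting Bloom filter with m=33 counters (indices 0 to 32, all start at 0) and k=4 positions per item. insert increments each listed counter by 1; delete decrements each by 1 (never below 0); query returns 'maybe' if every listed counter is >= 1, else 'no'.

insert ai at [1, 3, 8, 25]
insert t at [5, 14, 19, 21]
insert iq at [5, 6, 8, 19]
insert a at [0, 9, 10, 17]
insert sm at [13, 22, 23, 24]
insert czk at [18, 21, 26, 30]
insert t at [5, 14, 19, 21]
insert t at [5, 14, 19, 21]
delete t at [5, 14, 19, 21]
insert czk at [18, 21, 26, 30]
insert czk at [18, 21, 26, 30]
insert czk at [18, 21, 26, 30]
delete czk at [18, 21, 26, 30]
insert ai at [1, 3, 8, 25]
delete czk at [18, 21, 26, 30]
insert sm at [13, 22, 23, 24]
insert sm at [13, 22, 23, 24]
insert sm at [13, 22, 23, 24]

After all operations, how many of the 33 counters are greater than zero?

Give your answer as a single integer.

Step 1: insert ai at [1, 3, 8, 25] -> counters=[0,1,0,1,0,0,0,0,1,0,0,0,0,0,0,0,0,0,0,0,0,0,0,0,0,1,0,0,0,0,0,0,0]
Step 2: insert t at [5, 14, 19, 21] -> counters=[0,1,0,1,0,1,0,0,1,0,0,0,0,0,1,0,0,0,0,1,0,1,0,0,0,1,0,0,0,0,0,0,0]
Step 3: insert iq at [5, 6, 8, 19] -> counters=[0,1,0,1,0,2,1,0,2,0,0,0,0,0,1,0,0,0,0,2,0,1,0,0,0,1,0,0,0,0,0,0,0]
Step 4: insert a at [0, 9, 10, 17] -> counters=[1,1,0,1,0,2,1,0,2,1,1,0,0,0,1,0,0,1,0,2,0,1,0,0,0,1,0,0,0,0,0,0,0]
Step 5: insert sm at [13, 22, 23, 24] -> counters=[1,1,0,1,0,2,1,0,2,1,1,0,0,1,1,0,0,1,0,2,0,1,1,1,1,1,0,0,0,0,0,0,0]
Step 6: insert czk at [18, 21, 26, 30] -> counters=[1,1,0,1,0,2,1,0,2,1,1,0,0,1,1,0,0,1,1,2,0,2,1,1,1,1,1,0,0,0,1,0,0]
Step 7: insert t at [5, 14, 19, 21] -> counters=[1,1,0,1,0,3,1,0,2,1,1,0,0,1,2,0,0,1,1,3,0,3,1,1,1,1,1,0,0,0,1,0,0]
Step 8: insert t at [5, 14, 19, 21] -> counters=[1,1,0,1,0,4,1,0,2,1,1,0,0,1,3,0,0,1,1,4,0,4,1,1,1,1,1,0,0,0,1,0,0]
Step 9: delete t at [5, 14, 19, 21] -> counters=[1,1,0,1,0,3,1,0,2,1,1,0,0,1,2,0,0,1,1,3,0,3,1,1,1,1,1,0,0,0,1,0,0]
Step 10: insert czk at [18, 21, 26, 30] -> counters=[1,1,0,1,0,3,1,0,2,1,1,0,0,1,2,0,0,1,2,3,0,4,1,1,1,1,2,0,0,0,2,0,0]
Step 11: insert czk at [18, 21, 26, 30] -> counters=[1,1,0,1,0,3,1,0,2,1,1,0,0,1,2,0,0,1,3,3,0,5,1,1,1,1,3,0,0,0,3,0,0]
Step 12: insert czk at [18, 21, 26, 30] -> counters=[1,1,0,1,0,3,1,0,2,1,1,0,0,1,2,0,0,1,4,3,0,6,1,1,1,1,4,0,0,0,4,0,0]
Step 13: delete czk at [18, 21, 26, 30] -> counters=[1,1,0,1,0,3,1,0,2,1,1,0,0,1,2,0,0,1,3,3,0,5,1,1,1,1,3,0,0,0,3,0,0]
Step 14: insert ai at [1, 3, 8, 25] -> counters=[1,2,0,2,0,3,1,0,3,1,1,0,0,1,2,0,0,1,3,3,0,5,1,1,1,2,3,0,0,0,3,0,0]
Step 15: delete czk at [18, 21, 26, 30] -> counters=[1,2,0,2,0,3,1,0,3,1,1,0,0,1,2,0,0,1,2,3,0,4,1,1,1,2,2,0,0,0,2,0,0]
Step 16: insert sm at [13, 22, 23, 24] -> counters=[1,2,0,2,0,3,1,0,3,1,1,0,0,2,2,0,0,1,2,3,0,4,2,2,2,2,2,0,0,0,2,0,0]
Step 17: insert sm at [13, 22, 23, 24] -> counters=[1,2,0,2,0,3,1,0,3,1,1,0,0,3,2,0,0,1,2,3,0,4,3,3,3,2,2,0,0,0,2,0,0]
Step 18: insert sm at [13, 22, 23, 24] -> counters=[1,2,0,2,0,3,1,0,3,1,1,0,0,4,2,0,0,1,2,3,0,4,4,4,4,2,2,0,0,0,2,0,0]
Final counters=[1,2,0,2,0,3,1,0,3,1,1,0,0,4,2,0,0,1,2,3,0,4,4,4,4,2,2,0,0,0,2,0,0] -> 20 nonzero

Answer: 20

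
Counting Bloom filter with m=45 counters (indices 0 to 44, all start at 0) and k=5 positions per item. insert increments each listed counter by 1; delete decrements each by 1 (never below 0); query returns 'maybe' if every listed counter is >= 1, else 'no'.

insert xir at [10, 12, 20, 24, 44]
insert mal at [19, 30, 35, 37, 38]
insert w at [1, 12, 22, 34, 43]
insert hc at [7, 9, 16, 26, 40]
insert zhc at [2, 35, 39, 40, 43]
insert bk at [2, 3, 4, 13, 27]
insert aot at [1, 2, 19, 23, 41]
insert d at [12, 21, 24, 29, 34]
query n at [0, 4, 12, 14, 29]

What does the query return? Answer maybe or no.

Step 1: insert xir at [10, 12, 20, 24, 44] -> counters=[0,0,0,0,0,0,0,0,0,0,1,0,1,0,0,0,0,0,0,0,1,0,0,0,1,0,0,0,0,0,0,0,0,0,0,0,0,0,0,0,0,0,0,0,1]
Step 2: insert mal at [19, 30, 35, 37, 38] -> counters=[0,0,0,0,0,0,0,0,0,0,1,0,1,0,0,0,0,0,0,1,1,0,0,0,1,0,0,0,0,0,1,0,0,0,0,1,0,1,1,0,0,0,0,0,1]
Step 3: insert w at [1, 12, 22, 34, 43] -> counters=[0,1,0,0,0,0,0,0,0,0,1,0,2,0,0,0,0,0,0,1,1,0,1,0,1,0,0,0,0,0,1,0,0,0,1,1,0,1,1,0,0,0,0,1,1]
Step 4: insert hc at [7, 9, 16, 26, 40] -> counters=[0,1,0,0,0,0,0,1,0,1,1,0,2,0,0,0,1,0,0,1,1,0,1,0,1,0,1,0,0,0,1,0,0,0,1,1,0,1,1,0,1,0,0,1,1]
Step 5: insert zhc at [2, 35, 39, 40, 43] -> counters=[0,1,1,0,0,0,0,1,0,1,1,0,2,0,0,0,1,0,0,1,1,0,1,0,1,0,1,0,0,0,1,0,0,0,1,2,0,1,1,1,2,0,0,2,1]
Step 6: insert bk at [2, 3, 4, 13, 27] -> counters=[0,1,2,1,1,0,0,1,0,1,1,0,2,1,0,0,1,0,0,1,1,0,1,0,1,0,1,1,0,0,1,0,0,0,1,2,0,1,1,1,2,0,0,2,1]
Step 7: insert aot at [1, 2, 19, 23, 41] -> counters=[0,2,3,1,1,0,0,1,0,1,1,0,2,1,0,0,1,0,0,2,1,0,1,1,1,0,1,1,0,0,1,0,0,0,1,2,0,1,1,1,2,1,0,2,1]
Step 8: insert d at [12, 21, 24, 29, 34] -> counters=[0,2,3,1,1,0,0,1,0,1,1,0,3,1,0,0,1,0,0,2,1,1,1,1,2,0,1,1,0,1,1,0,0,0,2,2,0,1,1,1,2,1,0,2,1]
Query n: check counters[0]=0 counters[4]=1 counters[12]=3 counters[14]=0 counters[29]=1 -> no

Answer: no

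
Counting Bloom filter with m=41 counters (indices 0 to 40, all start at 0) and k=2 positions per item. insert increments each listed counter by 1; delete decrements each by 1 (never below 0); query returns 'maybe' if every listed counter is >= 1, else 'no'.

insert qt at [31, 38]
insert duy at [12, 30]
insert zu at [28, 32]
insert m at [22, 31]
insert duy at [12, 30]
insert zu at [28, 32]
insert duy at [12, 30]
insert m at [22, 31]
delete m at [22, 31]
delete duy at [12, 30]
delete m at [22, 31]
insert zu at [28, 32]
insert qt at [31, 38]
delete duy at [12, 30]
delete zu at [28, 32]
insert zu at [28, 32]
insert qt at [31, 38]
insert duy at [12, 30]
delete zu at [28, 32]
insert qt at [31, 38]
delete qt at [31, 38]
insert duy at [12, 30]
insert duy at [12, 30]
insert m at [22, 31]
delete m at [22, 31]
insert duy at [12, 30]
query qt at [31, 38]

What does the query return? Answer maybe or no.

Step 1: insert qt at [31, 38] -> counters=[0,0,0,0,0,0,0,0,0,0,0,0,0,0,0,0,0,0,0,0,0,0,0,0,0,0,0,0,0,0,0,1,0,0,0,0,0,0,1,0,0]
Step 2: insert duy at [12, 30] -> counters=[0,0,0,0,0,0,0,0,0,0,0,0,1,0,0,0,0,0,0,0,0,0,0,0,0,0,0,0,0,0,1,1,0,0,0,0,0,0,1,0,0]
Step 3: insert zu at [28, 32] -> counters=[0,0,0,0,0,0,0,0,0,0,0,0,1,0,0,0,0,0,0,0,0,0,0,0,0,0,0,0,1,0,1,1,1,0,0,0,0,0,1,0,0]
Step 4: insert m at [22, 31] -> counters=[0,0,0,0,0,0,0,0,0,0,0,0,1,0,0,0,0,0,0,0,0,0,1,0,0,0,0,0,1,0,1,2,1,0,0,0,0,0,1,0,0]
Step 5: insert duy at [12, 30] -> counters=[0,0,0,0,0,0,0,0,0,0,0,0,2,0,0,0,0,0,0,0,0,0,1,0,0,0,0,0,1,0,2,2,1,0,0,0,0,0,1,0,0]
Step 6: insert zu at [28, 32] -> counters=[0,0,0,0,0,0,0,0,0,0,0,0,2,0,0,0,0,0,0,0,0,0,1,0,0,0,0,0,2,0,2,2,2,0,0,0,0,0,1,0,0]
Step 7: insert duy at [12, 30] -> counters=[0,0,0,0,0,0,0,0,0,0,0,0,3,0,0,0,0,0,0,0,0,0,1,0,0,0,0,0,2,0,3,2,2,0,0,0,0,0,1,0,0]
Step 8: insert m at [22, 31] -> counters=[0,0,0,0,0,0,0,0,0,0,0,0,3,0,0,0,0,0,0,0,0,0,2,0,0,0,0,0,2,0,3,3,2,0,0,0,0,0,1,0,0]
Step 9: delete m at [22, 31] -> counters=[0,0,0,0,0,0,0,0,0,0,0,0,3,0,0,0,0,0,0,0,0,0,1,0,0,0,0,0,2,0,3,2,2,0,0,0,0,0,1,0,0]
Step 10: delete duy at [12, 30] -> counters=[0,0,0,0,0,0,0,0,0,0,0,0,2,0,0,0,0,0,0,0,0,0,1,0,0,0,0,0,2,0,2,2,2,0,0,0,0,0,1,0,0]
Step 11: delete m at [22, 31] -> counters=[0,0,0,0,0,0,0,0,0,0,0,0,2,0,0,0,0,0,0,0,0,0,0,0,0,0,0,0,2,0,2,1,2,0,0,0,0,0,1,0,0]
Step 12: insert zu at [28, 32] -> counters=[0,0,0,0,0,0,0,0,0,0,0,0,2,0,0,0,0,0,0,0,0,0,0,0,0,0,0,0,3,0,2,1,3,0,0,0,0,0,1,0,0]
Step 13: insert qt at [31, 38] -> counters=[0,0,0,0,0,0,0,0,0,0,0,0,2,0,0,0,0,0,0,0,0,0,0,0,0,0,0,0,3,0,2,2,3,0,0,0,0,0,2,0,0]
Step 14: delete duy at [12, 30] -> counters=[0,0,0,0,0,0,0,0,0,0,0,0,1,0,0,0,0,0,0,0,0,0,0,0,0,0,0,0,3,0,1,2,3,0,0,0,0,0,2,0,0]
Step 15: delete zu at [28, 32] -> counters=[0,0,0,0,0,0,0,0,0,0,0,0,1,0,0,0,0,0,0,0,0,0,0,0,0,0,0,0,2,0,1,2,2,0,0,0,0,0,2,0,0]
Step 16: insert zu at [28, 32] -> counters=[0,0,0,0,0,0,0,0,0,0,0,0,1,0,0,0,0,0,0,0,0,0,0,0,0,0,0,0,3,0,1,2,3,0,0,0,0,0,2,0,0]
Step 17: insert qt at [31, 38] -> counters=[0,0,0,0,0,0,0,0,0,0,0,0,1,0,0,0,0,0,0,0,0,0,0,0,0,0,0,0,3,0,1,3,3,0,0,0,0,0,3,0,0]
Step 18: insert duy at [12, 30] -> counters=[0,0,0,0,0,0,0,0,0,0,0,0,2,0,0,0,0,0,0,0,0,0,0,0,0,0,0,0,3,0,2,3,3,0,0,0,0,0,3,0,0]
Step 19: delete zu at [28, 32] -> counters=[0,0,0,0,0,0,0,0,0,0,0,0,2,0,0,0,0,0,0,0,0,0,0,0,0,0,0,0,2,0,2,3,2,0,0,0,0,0,3,0,0]
Step 20: insert qt at [31, 38] -> counters=[0,0,0,0,0,0,0,0,0,0,0,0,2,0,0,0,0,0,0,0,0,0,0,0,0,0,0,0,2,0,2,4,2,0,0,0,0,0,4,0,0]
Step 21: delete qt at [31, 38] -> counters=[0,0,0,0,0,0,0,0,0,0,0,0,2,0,0,0,0,0,0,0,0,0,0,0,0,0,0,0,2,0,2,3,2,0,0,0,0,0,3,0,0]
Step 22: insert duy at [12, 30] -> counters=[0,0,0,0,0,0,0,0,0,0,0,0,3,0,0,0,0,0,0,0,0,0,0,0,0,0,0,0,2,0,3,3,2,0,0,0,0,0,3,0,0]
Step 23: insert duy at [12, 30] -> counters=[0,0,0,0,0,0,0,0,0,0,0,0,4,0,0,0,0,0,0,0,0,0,0,0,0,0,0,0,2,0,4,3,2,0,0,0,0,0,3,0,0]
Step 24: insert m at [22, 31] -> counters=[0,0,0,0,0,0,0,0,0,0,0,0,4,0,0,0,0,0,0,0,0,0,1,0,0,0,0,0,2,0,4,4,2,0,0,0,0,0,3,0,0]
Step 25: delete m at [22, 31] -> counters=[0,0,0,0,0,0,0,0,0,0,0,0,4,0,0,0,0,0,0,0,0,0,0,0,0,0,0,0,2,0,4,3,2,0,0,0,0,0,3,0,0]
Step 26: insert duy at [12, 30] -> counters=[0,0,0,0,0,0,0,0,0,0,0,0,5,0,0,0,0,0,0,0,0,0,0,0,0,0,0,0,2,0,5,3,2,0,0,0,0,0,3,0,0]
Query qt: check counters[31]=3 counters[38]=3 -> maybe

Answer: maybe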